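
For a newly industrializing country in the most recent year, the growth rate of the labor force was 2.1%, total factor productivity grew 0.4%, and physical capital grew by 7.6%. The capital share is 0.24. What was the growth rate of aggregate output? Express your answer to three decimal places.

Labor's share = 1 − 0.24 = 0.76.
Physical capital: 0.24 × 7.6 = 1.824 pp.
The labor force: 0.76 × 2.1 = 1.596 pp.
Output growth = 0.4 + 3.42 = 3.82%.

Aggregate output grew 3.820%.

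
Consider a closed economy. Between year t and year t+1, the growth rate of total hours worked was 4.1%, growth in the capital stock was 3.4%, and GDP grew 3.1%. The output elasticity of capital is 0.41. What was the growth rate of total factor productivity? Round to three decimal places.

-0.713%

Labor's share = 1 − 0.41 = 0.59.
The capital stock: 0.41 × 3.4 = 1.394 pp.
Total hours worked: 0.59 × 4.1 = 2.419 pp.
TFP growth = 3.1 − 3.813 = -0.713%.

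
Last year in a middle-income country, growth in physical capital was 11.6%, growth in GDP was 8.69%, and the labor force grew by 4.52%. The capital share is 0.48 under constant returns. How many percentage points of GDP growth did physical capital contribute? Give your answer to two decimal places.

Contribution = share × growth = 0.48 × 11.6 = 5.568 pp.

5.57 pp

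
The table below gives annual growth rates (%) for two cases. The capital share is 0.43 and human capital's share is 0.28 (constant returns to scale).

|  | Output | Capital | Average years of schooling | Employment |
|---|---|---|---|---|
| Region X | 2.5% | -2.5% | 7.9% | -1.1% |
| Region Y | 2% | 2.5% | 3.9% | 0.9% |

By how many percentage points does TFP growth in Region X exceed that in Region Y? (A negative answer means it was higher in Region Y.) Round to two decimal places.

2.11 percentage points

Labor's share = 1 − 0.43 − 0.28 = 0.29.
Region X: TFP = 2.5 + 1.075 − 2.212 + 0.319 = 1.682%.
Region Y: TFP = 2 − 1.075 − 1.092 − 0.261 = -0.428%.
Difference = 1.682 − (-0.428) = 2.11 pp.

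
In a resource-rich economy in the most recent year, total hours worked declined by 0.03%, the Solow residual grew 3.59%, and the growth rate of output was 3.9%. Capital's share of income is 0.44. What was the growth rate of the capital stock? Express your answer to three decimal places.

Labor's share = 1 − 0.44 = 0.56.
gY = gA + 0.56×(-0.03) + 0.44×g.
0.44×g = 3.9 − 3.59 + 0.0168 = 0.3268.
g = 0.3268 / 0.44 = 0.74273%.

The capital stock grew 0.743%.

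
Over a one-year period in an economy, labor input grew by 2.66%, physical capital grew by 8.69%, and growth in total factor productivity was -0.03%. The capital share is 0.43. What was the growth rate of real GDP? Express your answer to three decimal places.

Labor's share = 1 − 0.43 = 0.57.
Physical capital: 0.43 × 8.69 = 3.7367 pp.
Labor input: 0.57 × 2.66 = 1.5162 pp.
Output growth = -0.03 + 5.2529 = 5.2229%.

Real GDP growth was 5.223%.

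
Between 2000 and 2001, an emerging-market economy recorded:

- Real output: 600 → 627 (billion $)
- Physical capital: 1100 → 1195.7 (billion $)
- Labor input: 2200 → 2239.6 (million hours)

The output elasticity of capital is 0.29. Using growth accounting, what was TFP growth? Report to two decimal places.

TFP growth was 0.70%.

Real output growth = (627 − 600) / 600 = 4.5%.
Physical capital growth = (1195.7 − 1100) / 1100 = 8.7%.
Labor input growth = (2239.6 − 2200) / 2200 = 1.8%.
Labor's share = 1 − 0.29 = 0.71.
Physical capital: 0.29 × 8.7 = 2.523 pp.
Labor input: 0.71 × 1.8 = 1.278 pp.
TFP growth = 4.5 − 3.801 = 0.699%.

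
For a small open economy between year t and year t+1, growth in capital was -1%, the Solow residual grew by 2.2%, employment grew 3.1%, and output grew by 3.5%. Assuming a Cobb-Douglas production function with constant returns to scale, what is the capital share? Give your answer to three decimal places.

gY = gA + α·gK + (1−α)·gL, so gY − gA − gL = α(gK − gL).
3.5 − 2.2 − 3.1 = α × (-1 − 3.1).
-1.8 = -4.1 α, so α = 0.43902.

α = 0.439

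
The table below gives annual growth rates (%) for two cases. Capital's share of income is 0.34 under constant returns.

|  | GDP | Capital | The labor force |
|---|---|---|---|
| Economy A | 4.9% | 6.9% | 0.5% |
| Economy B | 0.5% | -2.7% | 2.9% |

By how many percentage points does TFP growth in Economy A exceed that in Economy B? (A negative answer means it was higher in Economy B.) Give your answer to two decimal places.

2.72 percentage points

Labor's share = 1 − 0.34 = 0.66.
Economy A: TFP = 4.9 − 2.346 − 0.33 = 2.224%.
Economy B: TFP = 0.5 + 0.918 − 1.914 = -0.496%.
Difference = 2.224 − (-0.496) = 2.72 pp.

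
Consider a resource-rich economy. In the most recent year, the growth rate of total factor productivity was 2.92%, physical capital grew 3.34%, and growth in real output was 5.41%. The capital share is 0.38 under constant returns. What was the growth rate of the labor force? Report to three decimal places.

1.969%

Labor's share = 1 − 0.38 = 0.62.
gY = gA + 0.38×3.34 + 0.62×g.
0.62×g = 5.41 − 2.92 − 1.2692 = 1.2208.
g = 1.2208 / 0.62 = 1.96903%.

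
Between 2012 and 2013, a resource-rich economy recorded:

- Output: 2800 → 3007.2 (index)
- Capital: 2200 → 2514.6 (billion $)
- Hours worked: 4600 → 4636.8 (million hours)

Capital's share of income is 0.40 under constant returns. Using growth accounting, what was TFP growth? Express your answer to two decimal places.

TFP grew 1.20%.

Output growth = (3007.2 − 2800) / 2800 = 7.4%.
Capital growth = (2514.6 − 2200) / 2200 = 14.3%.
Hours worked growth = (4636.8 − 4600) / 4600 = 0.8%.
Labor's share = 1 − 0.4 = 0.6.
Capital: 0.4 × 14.3 = 5.72 pp.
Hours worked: 0.6 × 0.8 = 0.48 pp.
TFP growth = 7.4 − 6.2 = 1.2%.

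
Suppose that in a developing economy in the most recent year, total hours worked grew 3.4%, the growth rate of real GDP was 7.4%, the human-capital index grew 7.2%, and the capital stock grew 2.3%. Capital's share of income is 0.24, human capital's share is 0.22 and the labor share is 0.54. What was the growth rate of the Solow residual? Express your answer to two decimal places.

3.43%

Labor's share = 1 − 0.24 − 0.22 = 0.54.
The capital stock: 0.24 × 2.3 = 0.552 pp.
The human-capital index: 0.22 × 7.2 = 1.584 pp.
Total hours worked: 0.54 × 3.4 = 1.836 pp.
TFP growth = 7.4 − 3.972 = 3.428%.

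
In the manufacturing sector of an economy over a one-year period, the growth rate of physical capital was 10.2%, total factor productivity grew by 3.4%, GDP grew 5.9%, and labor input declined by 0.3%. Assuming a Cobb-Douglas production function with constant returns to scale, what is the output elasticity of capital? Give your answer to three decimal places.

The output elasticity of capital is 0.267.

gY = gA + α·gK + (1−α)·gL, so gY − gA − gL = α(gK − gL).
5.9 − 3.4 + 0.3 = α × (10.2 − (-0.3)).
2.8 = 10.5 α, so α = 0.26667.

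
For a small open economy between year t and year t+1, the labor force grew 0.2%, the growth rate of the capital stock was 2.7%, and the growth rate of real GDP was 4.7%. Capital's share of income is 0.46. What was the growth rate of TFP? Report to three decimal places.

Labor's share = 1 − 0.46 = 0.54.
The capital stock: 0.46 × 2.7 = 1.242 pp.
The labor force: 0.54 × 0.2 = 0.108 pp.
TFP growth = 4.7 − 1.35 = 3.35%.

TFP grew 3.350%.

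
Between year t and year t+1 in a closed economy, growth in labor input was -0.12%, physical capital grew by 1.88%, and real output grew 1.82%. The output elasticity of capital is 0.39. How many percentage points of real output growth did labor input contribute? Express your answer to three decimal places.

Labor's share = 1 − 0.39 = 0.61.
Contribution = share × growth = 0.61 × (-0.12) = -0.0732 pp.

-0.073 pp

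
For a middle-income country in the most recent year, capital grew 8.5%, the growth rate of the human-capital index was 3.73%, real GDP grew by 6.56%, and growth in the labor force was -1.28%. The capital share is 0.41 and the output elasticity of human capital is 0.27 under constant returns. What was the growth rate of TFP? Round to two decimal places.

Labor's share = 1 − 0.41 − 0.27 = 0.32.
Capital: 0.41 × 8.5 = 3.485 pp.
The human-capital index: 0.27 × 3.73 = 1.0071 pp.
The labor force: 0.32 × (-1.28) = -0.4096 pp.
TFP growth = 6.56 − 4.0825 = 2.4775%.

TFP growth was 2.48%.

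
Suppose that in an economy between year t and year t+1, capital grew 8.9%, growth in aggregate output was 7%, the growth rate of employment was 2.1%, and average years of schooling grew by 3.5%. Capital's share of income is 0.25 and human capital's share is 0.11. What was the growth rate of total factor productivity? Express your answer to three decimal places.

3.046%

Labor's share = 1 − 0.25 − 0.11 = 0.64.
Capital: 0.25 × 8.9 = 2.225 pp.
Average years of schooling: 0.11 × 3.5 = 0.385 pp.
Employment: 0.64 × 2.1 = 1.344 pp.
TFP growth = 7 − 3.954 = 3.046%.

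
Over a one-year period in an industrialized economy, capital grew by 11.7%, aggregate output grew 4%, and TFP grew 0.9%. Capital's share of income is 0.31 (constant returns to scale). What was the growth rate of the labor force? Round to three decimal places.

-0.764%

Labor's share = 1 − 0.31 = 0.69.
gY = gA + 0.31×11.7 + 0.69×g.
0.69×g = 4 − 0.9 − 3.627 = -0.527.
g = -0.527 / 0.69 = -0.76377%.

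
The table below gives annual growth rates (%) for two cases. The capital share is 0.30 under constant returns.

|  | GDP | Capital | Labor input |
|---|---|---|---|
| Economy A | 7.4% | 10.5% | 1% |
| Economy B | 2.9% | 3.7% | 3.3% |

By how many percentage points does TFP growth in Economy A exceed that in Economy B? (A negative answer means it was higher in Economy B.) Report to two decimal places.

Labor's share = 1 − 0.3 = 0.7.
Economy A: TFP = 7.4 − 3.15 − 0.7 = 3.55%.
Economy B: TFP = 2.9 − 1.11 − 2.31 = -0.52%.
Difference = 3.55 − (-0.52) = 4.07 pp.

4.07 percentage points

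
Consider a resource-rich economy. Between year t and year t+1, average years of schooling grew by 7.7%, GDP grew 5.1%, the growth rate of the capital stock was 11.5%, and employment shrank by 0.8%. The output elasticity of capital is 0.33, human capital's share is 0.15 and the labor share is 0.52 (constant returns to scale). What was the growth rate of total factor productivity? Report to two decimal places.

Labor's share = 1 − 0.33 − 0.15 = 0.52.
The capital stock: 0.33 × 11.5 = 3.795 pp.
Average years of schooling: 0.15 × 7.7 = 1.155 pp.
Employment: 0.52 × (-0.8) = -0.416 pp.
TFP growth = 5.1 − 4.534 = 0.566%.

0.57%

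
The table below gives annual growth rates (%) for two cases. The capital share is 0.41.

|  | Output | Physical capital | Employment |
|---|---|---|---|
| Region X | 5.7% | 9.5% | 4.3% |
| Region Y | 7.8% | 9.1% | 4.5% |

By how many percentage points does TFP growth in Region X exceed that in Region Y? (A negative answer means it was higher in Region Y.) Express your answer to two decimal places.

-2.15 percentage points

Labor's share = 1 − 0.41 = 0.59.
Region X: TFP = 5.7 − 3.895 − 2.537 = -0.732%.
Region Y: TFP = 7.8 − 3.731 − 2.655 = 1.414%.
Difference = -0.732 − (1.414) = -2.146 pp.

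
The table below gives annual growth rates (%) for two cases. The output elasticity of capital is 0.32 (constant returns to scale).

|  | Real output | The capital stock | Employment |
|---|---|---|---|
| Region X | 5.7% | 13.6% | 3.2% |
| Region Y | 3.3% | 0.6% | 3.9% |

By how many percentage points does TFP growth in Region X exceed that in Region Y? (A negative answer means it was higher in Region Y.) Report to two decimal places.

Labor's share = 1 − 0.32 = 0.68.
Region X: TFP = 5.7 − 4.352 − 2.176 = -0.828%.
Region Y: TFP = 3.3 − 0.192 − 2.652 = 0.456%.
Difference = -0.828 − (0.456) = -1.284 pp.

-1.28 percentage points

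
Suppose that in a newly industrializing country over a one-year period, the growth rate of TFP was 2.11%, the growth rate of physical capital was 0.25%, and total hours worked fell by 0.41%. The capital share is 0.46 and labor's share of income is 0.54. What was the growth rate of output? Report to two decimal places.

Labor's share = 1 − 0.46 = 0.54.
Physical capital: 0.46 × 0.25 = 0.115 pp.
Total hours worked: 0.54 × (-0.41) = -0.2214 pp.
Output growth = 2.11 + (-0.1064) = 2.0036%.

Output growth was 2.00%.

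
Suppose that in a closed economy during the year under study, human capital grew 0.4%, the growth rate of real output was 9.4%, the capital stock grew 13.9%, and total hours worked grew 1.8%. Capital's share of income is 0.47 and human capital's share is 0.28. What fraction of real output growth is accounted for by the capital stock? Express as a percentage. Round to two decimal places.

The capital stock accounted for 69.50% of growth.

The capital stock contributed 0.47 × 13.9 = 6.533 pp.
Share of growth = 6.533 / 9.4 × 100 = 69.5%.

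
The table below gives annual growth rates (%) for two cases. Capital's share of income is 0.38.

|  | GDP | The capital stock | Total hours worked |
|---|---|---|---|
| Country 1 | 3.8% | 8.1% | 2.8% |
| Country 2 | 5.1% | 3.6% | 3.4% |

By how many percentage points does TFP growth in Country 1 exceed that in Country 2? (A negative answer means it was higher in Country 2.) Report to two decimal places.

-2.64 percentage points

Labor's share = 1 − 0.38 = 0.62.
Country 1: TFP = 3.8 − 3.078 − 1.736 = -1.014%.
Country 2: TFP = 5.1 − 1.368 − 2.108 = 1.624%.
Difference = -1.014 − (1.624) = -2.638 pp.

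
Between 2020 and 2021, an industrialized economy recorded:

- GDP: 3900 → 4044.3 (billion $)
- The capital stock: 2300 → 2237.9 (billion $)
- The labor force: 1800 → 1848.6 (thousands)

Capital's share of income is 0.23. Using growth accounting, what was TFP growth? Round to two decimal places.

2.24%

GDP growth = (4044.3 − 3900) / 3900 = 3.7%.
The capital stock growth = (2237.9 − 2300) / 2300 = -2.7%.
The labor force growth = (1848.6 − 1800) / 1800 = 2.7%.
Labor's share = 1 − 0.23 = 0.77.
The capital stock: 0.23 × (-2.7) = -0.621 pp.
The labor force: 0.77 × 2.7 = 2.079 pp.
TFP growth = 3.7 − 1.458 = 2.242%.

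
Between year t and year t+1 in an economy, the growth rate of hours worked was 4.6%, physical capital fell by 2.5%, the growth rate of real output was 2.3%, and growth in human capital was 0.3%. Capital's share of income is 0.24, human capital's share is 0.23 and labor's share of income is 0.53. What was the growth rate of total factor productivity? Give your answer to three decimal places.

0.393%

Labor's share = 1 − 0.24 − 0.23 = 0.53.
Physical capital: 0.24 × (-2.5) = -0.6 pp.
Human capital: 0.23 × 0.3 = 0.069 pp.
Hours worked: 0.53 × 4.6 = 2.438 pp.
TFP growth = 2.3 − 1.907 = 0.393%.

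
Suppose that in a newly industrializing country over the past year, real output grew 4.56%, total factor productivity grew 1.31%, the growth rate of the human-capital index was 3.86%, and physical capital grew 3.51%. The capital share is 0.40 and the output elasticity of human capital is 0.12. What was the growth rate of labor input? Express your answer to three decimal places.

Labor's share = 1 − 0.4 − 0.12 = 0.48.
gY = gA + 0.4×3.51 + 0.12×3.86 + 0.48×g.
0.48×g = 4.56 − 1.31 − 1.8672 = 1.3828.
g = 1.3828 / 0.48 = 2.88083%.

2.881%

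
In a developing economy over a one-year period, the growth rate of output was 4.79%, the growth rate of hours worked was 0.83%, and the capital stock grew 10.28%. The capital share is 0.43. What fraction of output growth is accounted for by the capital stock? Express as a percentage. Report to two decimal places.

92.28%

The capital stock contributed 0.43 × 10.28 = 4.4204 pp.
Share of growth = 4.4204 / 4.79 × 100 = 92.2839%.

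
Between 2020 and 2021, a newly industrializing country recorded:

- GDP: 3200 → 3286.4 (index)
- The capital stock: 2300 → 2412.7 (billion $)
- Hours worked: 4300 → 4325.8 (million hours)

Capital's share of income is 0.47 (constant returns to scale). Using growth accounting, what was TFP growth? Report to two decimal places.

TFP grew 0.08%.

GDP growth = (3286.4 − 3200) / 3200 = 2.7%.
The capital stock growth = (2412.7 − 2300) / 2300 = 4.9%.
Hours worked growth = (4325.8 − 4300) / 4300 = 0.6%.
Labor's share = 1 − 0.47 = 0.53.
The capital stock: 0.47 × 4.9 = 2.303 pp.
Hours worked: 0.53 × 0.6 = 0.318 pp.
TFP growth = 2.7 − 2.621 = 0.079%.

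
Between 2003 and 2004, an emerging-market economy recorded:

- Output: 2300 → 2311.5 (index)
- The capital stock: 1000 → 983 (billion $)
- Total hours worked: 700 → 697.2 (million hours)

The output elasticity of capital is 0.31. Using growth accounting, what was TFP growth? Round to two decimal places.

TFP growth was 1.30%.

Output growth = (2311.5 − 2300) / 2300 = 0.5%.
The capital stock growth = (983 − 1000) / 1000 = -1.7%.
Total hours worked growth = (697.2 − 700) / 700 = -0.4%.
Labor's share = 1 − 0.31 = 0.69.
The capital stock: 0.31 × (-1.7) = -0.527 pp.
Total hours worked: 0.69 × (-0.4) = -0.276 pp.
TFP growth = 0.5 + 0.803 = 1.303%.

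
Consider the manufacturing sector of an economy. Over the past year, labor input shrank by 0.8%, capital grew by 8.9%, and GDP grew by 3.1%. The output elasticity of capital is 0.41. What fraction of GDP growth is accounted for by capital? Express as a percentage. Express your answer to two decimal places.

Capital accounted for 117.71% of growth.

Capital contributed 0.41 × 8.9 = 3.649 pp.
Share of growth = 3.649 / 3.1 × 100 = 117.7097%.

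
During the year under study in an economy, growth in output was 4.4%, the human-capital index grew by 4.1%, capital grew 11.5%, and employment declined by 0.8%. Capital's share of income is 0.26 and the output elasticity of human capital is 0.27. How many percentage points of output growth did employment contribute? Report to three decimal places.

Labor's share = 1 − 0.26 − 0.27 = 0.47.
Contribution = share × growth = 0.47 × (-0.8) = -0.376 pp.

-0.376 pp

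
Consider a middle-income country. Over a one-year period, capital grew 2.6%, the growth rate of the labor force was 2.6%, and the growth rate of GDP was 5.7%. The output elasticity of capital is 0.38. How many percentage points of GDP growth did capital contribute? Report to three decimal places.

0.988 pp

Contribution = share × growth = 0.38 × 2.6 = 0.988 pp.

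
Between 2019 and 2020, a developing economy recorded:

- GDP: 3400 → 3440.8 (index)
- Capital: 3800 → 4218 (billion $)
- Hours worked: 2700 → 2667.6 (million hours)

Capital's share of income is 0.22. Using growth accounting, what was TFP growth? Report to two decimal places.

GDP growth = (3440.8 − 3400) / 3400 = 1.2%.
Capital growth = (4218 − 3800) / 3800 = 11%.
Hours worked growth = (2667.6 − 2700) / 2700 = -1.2%.
Labor's share = 1 − 0.22 = 0.78.
Capital: 0.22 × 11 = 2.42 pp.
Hours worked: 0.78 × (-1.2) = -0.936 pp.
TFP growth = 1.2 − 1.484 = -0.284%.

-0.28%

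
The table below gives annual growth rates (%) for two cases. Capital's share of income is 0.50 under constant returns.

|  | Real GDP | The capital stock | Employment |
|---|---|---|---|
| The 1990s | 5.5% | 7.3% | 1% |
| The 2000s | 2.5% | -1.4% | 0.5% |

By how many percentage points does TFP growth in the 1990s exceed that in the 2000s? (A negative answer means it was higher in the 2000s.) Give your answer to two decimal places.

Labor's share = 1 − 0.5 = 0.5.
The 1990s: TFP = 5.5 − 3.65 − 0.5 = 1.35%.
The 2000s: TFP = 2.5 + 0.7 − 0.25 = 2.95%.
Difference = 1.35 − (2.95) = -1.6 pp.

-1.60 percentage points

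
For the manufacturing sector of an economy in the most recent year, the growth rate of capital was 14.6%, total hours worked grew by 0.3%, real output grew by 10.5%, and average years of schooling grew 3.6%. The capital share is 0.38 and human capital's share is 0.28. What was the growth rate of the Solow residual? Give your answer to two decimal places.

Labor's share = 1 − 0.38 − 0.28 = 0.34.
Capital: 0.38 × 14.6 = 5.548 pp.
Average years of schooling: 0.28 × 3.6 = 1.008 pp.
Total hours worked: 0.34 × 0.3 = 0.102 pp.
TFP growth = 10.5 − 6.658 = 3.842%.

3.84%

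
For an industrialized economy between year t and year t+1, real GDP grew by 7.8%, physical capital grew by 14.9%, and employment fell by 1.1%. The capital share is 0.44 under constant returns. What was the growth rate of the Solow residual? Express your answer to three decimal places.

1.860%

Labor's share = 1 − 0.44 = 0.56.
Physical capital: 0.44 × 14.9 = 6.556 pp.
Employment: 0.56 × (-1.1) = -0.616 pp.
TFP growth = 7.8 − 5.94 = 1.86%.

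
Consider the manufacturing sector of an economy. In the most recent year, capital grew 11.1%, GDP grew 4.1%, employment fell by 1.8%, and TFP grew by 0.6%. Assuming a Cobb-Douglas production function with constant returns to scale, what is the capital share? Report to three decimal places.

gY = gA + α·gK + (1−α)·gL, so gY − gA − gL = α(gK − gL).
4.1 − 0.6 + 1.8 = α × (11.1 − (-1.8)).
5.3 = 12.9 α, so α = 0.41085.

α = 0.411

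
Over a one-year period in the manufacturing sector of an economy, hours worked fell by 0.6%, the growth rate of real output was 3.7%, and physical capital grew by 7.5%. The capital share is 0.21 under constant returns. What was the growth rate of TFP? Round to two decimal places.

TFP grew 2.60%.

Labor's share = 1 − 0.21 = 0.79.
Physical capital: 0.21 × 7.5 = 1.575 pp.
Hours worked: 0.79 × (-0.6) = -0.474 pp.
TFP growth = 3.7 − 1.101 = 2.599%.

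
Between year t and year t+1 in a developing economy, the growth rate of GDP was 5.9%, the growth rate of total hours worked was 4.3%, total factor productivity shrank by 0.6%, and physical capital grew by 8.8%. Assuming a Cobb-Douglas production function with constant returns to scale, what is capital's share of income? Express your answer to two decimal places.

α = 0.49

gY = gA + α·gK + (1−α)·gL, so gY − gA − gL = α(gK − gL).
5.9 + 0.6 − 4.3 = α × (8.8 − 4.3).
2.2 = 4.5 α, so α = 0.4889.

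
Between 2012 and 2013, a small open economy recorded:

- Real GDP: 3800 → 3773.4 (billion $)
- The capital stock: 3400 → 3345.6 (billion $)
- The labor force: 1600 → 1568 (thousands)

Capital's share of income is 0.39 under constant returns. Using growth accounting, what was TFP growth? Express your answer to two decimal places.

1.14%

Real GDP growth = (3773.4 − 3800) / 3800 = -0.7%.
The capital stock growth = (3345.6 − 3400) / 3400 = -1.6%.
The labor force growth = (1568 − 1600) / 1600 = -2%.
Labor's share = 1 − 0.39 = 0.61.
The capital stock: 0.39 × (-1.6) = -0.624 pp.
The labor force: 0.61 × (-2) = -1.22 pp.
TFP growth = -0.7 + 1.844 = 1.144%.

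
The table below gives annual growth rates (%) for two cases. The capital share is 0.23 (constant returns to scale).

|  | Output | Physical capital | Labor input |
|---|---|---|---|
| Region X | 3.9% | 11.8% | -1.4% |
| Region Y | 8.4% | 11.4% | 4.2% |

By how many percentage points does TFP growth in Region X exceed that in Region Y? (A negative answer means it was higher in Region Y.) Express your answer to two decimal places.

-0.28 percentage points

Labor's share = 1 − 0.23 = 0.77.
Region X: TFP = 3.9 − 2.714 + 1.078 = 2.264%.
Region Y: TFP = 8.4 − 2.622 − 3.234 = 2.544%.
Difference = 2.264 − (2.544) = -0.28 pp.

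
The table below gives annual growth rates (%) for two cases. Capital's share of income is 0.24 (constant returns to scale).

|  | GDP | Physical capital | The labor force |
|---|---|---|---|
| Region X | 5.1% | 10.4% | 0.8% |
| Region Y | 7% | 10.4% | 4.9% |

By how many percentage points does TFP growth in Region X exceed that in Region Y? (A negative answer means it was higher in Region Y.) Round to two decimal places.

1.22 percentage points

Labor's share = 1 − 0.24 = 0.76.
Region X: TFP = 5.1 − 2.496 − 0.608 = 1.996%.
Region Y: TFP = 7 − 2.496 − 3.724 = 0.78%.
Difference = 1.996 − (0.78) = 1.216 pp.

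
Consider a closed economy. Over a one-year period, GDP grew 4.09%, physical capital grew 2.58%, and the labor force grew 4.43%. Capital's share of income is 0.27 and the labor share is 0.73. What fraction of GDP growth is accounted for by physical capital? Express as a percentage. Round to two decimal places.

Physical capital accounted for 17.03% of growth.

Physical capital contributed 0.27 × 2.58 = 0.6966 pp.
Share of growth = 0.6966 / 4.09 × 100 = 17.0318%.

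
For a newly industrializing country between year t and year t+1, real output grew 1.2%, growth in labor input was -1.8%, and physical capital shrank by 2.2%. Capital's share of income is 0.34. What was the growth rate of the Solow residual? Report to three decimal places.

Labor's share = 1 − 0.34 = 0.66.
Physical capital: 0.34 × (-2.2) = -0.748 pp.
Labor input: 0.66 × (-1.8) = -1.188 pp.
TFP growth = 1.2 + 1.936 = 3.136%.

3.136%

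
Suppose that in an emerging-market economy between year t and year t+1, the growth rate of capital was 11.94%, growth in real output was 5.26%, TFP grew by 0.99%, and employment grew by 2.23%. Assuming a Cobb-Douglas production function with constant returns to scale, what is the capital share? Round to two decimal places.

gY = gA + α·gK + (1−α)·gL, so gY − gA − gL = α(gK − gL).
5.26 − 0.99 − 2.23 = α × (11.94 − 2.23).
2.04 = 9.71 α, so α = 0.2101.

The capital share is 0.21.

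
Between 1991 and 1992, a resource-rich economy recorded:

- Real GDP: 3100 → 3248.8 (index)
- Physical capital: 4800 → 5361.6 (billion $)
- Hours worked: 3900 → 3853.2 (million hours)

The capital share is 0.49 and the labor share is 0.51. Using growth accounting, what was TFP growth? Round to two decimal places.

Real GDP growth = (3248.8 − 3100) / 3100 = 4.8%.
Physical capital growth = (5361.6 − 4800) / 4800 = 11.7%.
Hours worked growth = (3853.2 − 3900) / 3900 = -1.2%.
Labor's share = 1 − 0.49 = 0.51.
Physical capital: 0.49 × 11.7 = 5.733 pp.
Hours worked: 0.51 × (-1.2) = -0.612 pp.
TFP growth = 4.8 − 5.121 = -0.321%.

-0.32%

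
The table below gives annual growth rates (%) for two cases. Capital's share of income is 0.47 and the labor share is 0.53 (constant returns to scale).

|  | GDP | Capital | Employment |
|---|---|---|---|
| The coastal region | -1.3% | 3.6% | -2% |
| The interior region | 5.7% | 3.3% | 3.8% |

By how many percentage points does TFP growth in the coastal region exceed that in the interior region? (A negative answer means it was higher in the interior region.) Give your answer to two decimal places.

-4.07 percentage points

Labor's share = 1 − 0.47 = 0.53.
The coastal region: TFP = -1.3 − 1.692 + 1.06 = -1.932%.
The interior region: TFP = 5.7 − 1.551 − 2.014 = 2.135%.
Difference = -1.932 − (2.135) = -4.067 pp.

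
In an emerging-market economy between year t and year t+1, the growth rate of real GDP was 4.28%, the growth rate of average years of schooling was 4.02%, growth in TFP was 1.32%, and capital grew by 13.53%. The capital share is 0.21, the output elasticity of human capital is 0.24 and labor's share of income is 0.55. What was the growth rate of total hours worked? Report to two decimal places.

Labor's share = 1 − 0.21 − 0.24 = 0.55.
gY = gA + 0.21×13.53 + 0.24×4.02 + 0.55×g.
0.55×g = 4.28 − 1.32 − 3.8061 = -0.8461.
g = -0.8461 / 0.55 = -1.5384%.

-1.54%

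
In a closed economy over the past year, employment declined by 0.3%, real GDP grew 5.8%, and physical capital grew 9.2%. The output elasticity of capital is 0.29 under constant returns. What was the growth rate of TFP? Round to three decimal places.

Labor's share = 1 − 0.29 = 0.71.
Physical capital: 0.29 × 9.2 = 2.668 pp.
Employment: 0.71 × (-0.3) = -0.213 pp.
TFP growth = 5.8 − 2.455 = 3.345%.

3.345%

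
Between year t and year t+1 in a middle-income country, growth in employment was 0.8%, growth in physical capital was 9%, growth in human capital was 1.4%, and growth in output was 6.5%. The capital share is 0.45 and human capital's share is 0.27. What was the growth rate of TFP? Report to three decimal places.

Labor's share = 1 − 0.45 − 0.27 = 0.28.
Physical capital: 0.45 × 9 = 4.05 pp.
Human capital: 0.27 × 1.4 = 0.378 pp.
Employment: 0.28 × 0.8 = 0.224 pp.
TFP growth = 6.5 − 4.652 = 1.848%.

1.848%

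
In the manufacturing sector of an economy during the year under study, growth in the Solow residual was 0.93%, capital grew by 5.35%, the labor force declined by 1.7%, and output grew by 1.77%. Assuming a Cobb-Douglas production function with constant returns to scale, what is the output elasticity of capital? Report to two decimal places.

α = 0.36

gY = gA + α·gK + (1−α)·gL, so gY − gA − gL = α(gK − gL).
1.77 − 0.93 + 1.7 = α × (5.35 − (-1.7)).
2.54 = 7.05 α, so α = 0.3603.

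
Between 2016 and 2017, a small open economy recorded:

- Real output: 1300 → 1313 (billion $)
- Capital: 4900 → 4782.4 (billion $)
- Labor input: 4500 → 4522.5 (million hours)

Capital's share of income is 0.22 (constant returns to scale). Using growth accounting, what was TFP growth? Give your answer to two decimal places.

1.14%

Real output growth = (1313 − 1300) / 1300 = 1%.
Capital growth = (4782.4 − 4900) / 4900 = -2.4%.
Labor input growth = (4522.5 − 4500) / 4500 = 0.5%.
Labor's share = 1 − 0.22 = 0.78.
Capital: 0.22 × (-2.4) = -0.528 pp.
Labor input: 0.78 × 0.5 = 0.39 pp.
TFP growth = 1 + 0.138 = 1.138%.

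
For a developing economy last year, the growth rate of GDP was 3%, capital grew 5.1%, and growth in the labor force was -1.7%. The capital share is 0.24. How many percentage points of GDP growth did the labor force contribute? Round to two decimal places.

Labor's share = 1 − 0.24 = 0.76.
Contribution = share × growth = 0.76 × (-1.7) = -1.292 pp.

-1.29 percentage points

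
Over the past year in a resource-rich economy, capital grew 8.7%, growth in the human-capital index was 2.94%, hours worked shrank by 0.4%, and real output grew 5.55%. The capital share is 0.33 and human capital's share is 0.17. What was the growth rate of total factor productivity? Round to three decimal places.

Labor's share = 1 − 0.33 − 0.17 = 0.5.
Capital: 0.33 × 8.7 = 2.871 pp.
The human-capital index: 0.17 × 2.94 = 0.4998 pp.
Hours worked: 0.5 × (-0.4) = -0.2 pp.
TFP growth = 5.55 − 3.1708 = 2.3792%.

Total factor productivity growth was 2.379%.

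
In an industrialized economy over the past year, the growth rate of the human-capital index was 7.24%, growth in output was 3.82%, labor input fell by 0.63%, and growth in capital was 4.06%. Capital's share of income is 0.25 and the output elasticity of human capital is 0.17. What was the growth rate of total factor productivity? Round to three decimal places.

1.940%

Labor's share = 1 − 0.25 − 0.17 = 0.58.
Capital: 0.25 × 4.06 = 1.015 pp.
The human-capital index: 0.17 × 7.24 = 1.2308 pp.
Labor input: 0.58 × (-0.63) = -0.3654 pp.
TFP growth = 3.82 − 1.8804 = 1.9396%.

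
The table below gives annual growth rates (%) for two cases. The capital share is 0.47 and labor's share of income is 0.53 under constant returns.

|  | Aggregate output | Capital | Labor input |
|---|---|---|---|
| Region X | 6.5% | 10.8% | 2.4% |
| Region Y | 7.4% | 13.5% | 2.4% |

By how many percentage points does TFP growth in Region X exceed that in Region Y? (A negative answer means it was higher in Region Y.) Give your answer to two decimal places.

Labor's share = 1 − 0.47 = 0.53.
Region X: TFP = 6.5 − 5.076 − 1.272 = 0.152%.
Region Y: TFP = 7.4 − 6.345 − 1.272 = -0.217%.
Difference = 0.152 − (-0.217) = 0.369 pp.

0.37 percentage points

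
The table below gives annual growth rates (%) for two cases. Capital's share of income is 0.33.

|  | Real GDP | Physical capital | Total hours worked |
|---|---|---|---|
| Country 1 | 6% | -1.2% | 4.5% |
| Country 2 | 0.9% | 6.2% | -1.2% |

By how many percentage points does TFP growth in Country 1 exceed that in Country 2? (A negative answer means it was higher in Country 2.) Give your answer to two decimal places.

3.72 percentage points

Labor's share = 1 − 0.33 = 0.67.
Country 1: TFP = 6 + 0.396 − 3.015 = 3.381%.
Country 2: TFP = 0.9 − 2.046 + 0.804 = -0.342%.
Difference = 3.381 − (-0.342) = 3.723 pp.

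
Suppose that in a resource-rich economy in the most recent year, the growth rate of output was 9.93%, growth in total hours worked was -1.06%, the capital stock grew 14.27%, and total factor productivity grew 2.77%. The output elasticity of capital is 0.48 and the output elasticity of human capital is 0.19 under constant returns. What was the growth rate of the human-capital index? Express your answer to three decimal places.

Labor's share = 1 − 0.48 − 0.19 = 0.33.
gY = gA + 0.48×14.27 + 0.33×(-1.06) + 0.19×g.
0.19×g = 9.93 − 2.77 − 6.4998 = 0.6602.
g = 0.6602 / 0.19 = 3.47474%.

3.475%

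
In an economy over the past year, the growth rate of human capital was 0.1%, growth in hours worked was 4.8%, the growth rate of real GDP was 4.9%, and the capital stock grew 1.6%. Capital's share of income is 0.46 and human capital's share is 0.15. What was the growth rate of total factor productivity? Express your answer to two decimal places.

Labor's share = 1 − 0.46 − 0.15 = 0.39.
The capital stock: 0.46 × 1.6 = 0.736 pp.
Human capital: 0.15 × 0.1 = 0.015 pp.
Hours worked: 0.39 × 4.8 = 1.872 pp.
TFP growth = 4.9 − 2.623 = 2.277%.

2.28%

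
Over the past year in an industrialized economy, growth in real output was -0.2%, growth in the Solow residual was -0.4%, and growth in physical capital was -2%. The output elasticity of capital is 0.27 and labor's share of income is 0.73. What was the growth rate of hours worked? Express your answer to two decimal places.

Labor's share = 1 − 0.27 = 0.73.
gY = gA + 0.27×(-2) + 0.73×g.
0.73×g = -0.2 + 0.4 + 0.54 = 0.74.
g = 0.74 / 0.73 = 1.0137%.

1.01%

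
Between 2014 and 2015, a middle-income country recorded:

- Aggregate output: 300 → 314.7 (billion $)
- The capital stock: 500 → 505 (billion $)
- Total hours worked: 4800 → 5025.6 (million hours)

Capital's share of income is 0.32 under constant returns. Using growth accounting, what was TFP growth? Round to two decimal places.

1.38%

Aggregate output growth = (314.7 − 300) / 300 = 4.9%.
The capital stock growth = (505 − 500) / 500 = 1%.
Total hours worked growth = (5025.6 − 4800) / 4800 = 4.7%.
Labor's share = 1 − 0.32 = 0.68.
The capital stock: 0.32 × 1 = 0.32 pp.
Total hours worked: 0.68 × 4.7 = 3.196 pp.
TFP growth = 4.9 − 3.516 = 1.384%.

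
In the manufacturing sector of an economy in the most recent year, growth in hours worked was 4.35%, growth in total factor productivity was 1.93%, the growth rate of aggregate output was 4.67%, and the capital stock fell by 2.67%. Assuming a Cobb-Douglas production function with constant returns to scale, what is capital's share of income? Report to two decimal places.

Capital's share of income is 0.23.

gY = gA + α·gK + (1−α)·gL, so gY − gA − gL = α(gK − gL).
4.67 − 1.93 − 4.35 = α × (-2.67 − 4.35).
-1.61 = -7.02 α, so α = 0.2293.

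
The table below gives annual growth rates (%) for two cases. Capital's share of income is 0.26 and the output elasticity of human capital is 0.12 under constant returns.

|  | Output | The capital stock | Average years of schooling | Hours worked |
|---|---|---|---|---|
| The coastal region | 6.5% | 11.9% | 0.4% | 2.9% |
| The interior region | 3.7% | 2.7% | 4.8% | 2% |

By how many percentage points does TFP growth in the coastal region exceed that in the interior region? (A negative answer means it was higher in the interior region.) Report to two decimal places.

Labor's share = 1 − 0.26 − 0.12 = 0.62.
The coastal region: TFP = 6.5 − 3.094 − 0.048 − 1.798 = 1.56%.
The interior region: TFP = 3.7 − 0.702 − 0.576 − 1.24 = 1.182%.
Difference = 1.56 − (1.182) = 0.378 pp.

0.38 percentage points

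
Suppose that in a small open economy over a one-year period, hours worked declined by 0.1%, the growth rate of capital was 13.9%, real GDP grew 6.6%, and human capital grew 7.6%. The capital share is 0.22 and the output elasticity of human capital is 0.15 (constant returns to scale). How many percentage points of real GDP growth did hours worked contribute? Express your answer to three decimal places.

-0.063

Labor's share = 1 − 0.22 − 0.15 = 0.63.
Contribution = share × growth = 0.63 × (-0.1) = -0.063 pp.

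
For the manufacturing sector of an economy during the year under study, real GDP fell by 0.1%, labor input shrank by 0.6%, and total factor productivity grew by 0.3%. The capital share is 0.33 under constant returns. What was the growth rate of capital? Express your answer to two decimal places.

Labor's share = 1 − 0.33 = 0.67.
gY = gA + 0.67×(-0.6) + 0.33×g.
0.33×g = -0.1 − 0.3 + 0.402 = 0.002.
g = 0.002 / 0.33 = 0.0061%.

Capital growth was 0.01%.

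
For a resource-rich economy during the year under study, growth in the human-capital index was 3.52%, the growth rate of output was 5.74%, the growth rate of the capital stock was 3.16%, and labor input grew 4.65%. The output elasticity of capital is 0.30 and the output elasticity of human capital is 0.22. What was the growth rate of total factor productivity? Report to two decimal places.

1.79%

Labor's share = 1 − 0.3 − 0.22 = 0.48.
The capital stock: 0.3 × 3.16 = 0.948 pp.
The human-capital index: 0.22 × 3.52 = 0.7744 pp.
Labor input: 0.48 × 4.65 = 2.232 pp.
TFP growth = 5.74 − 3.9544 = 1.7856%.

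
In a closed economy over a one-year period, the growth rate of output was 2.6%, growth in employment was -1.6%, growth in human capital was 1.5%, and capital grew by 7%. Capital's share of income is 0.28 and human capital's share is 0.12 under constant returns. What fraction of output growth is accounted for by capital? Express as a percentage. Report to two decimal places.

75.38%

Capital contributed 0.28 × 7 = 1.96 pp.
Share of growth = 1.96 / 2.6 × 100 = 75.3846%.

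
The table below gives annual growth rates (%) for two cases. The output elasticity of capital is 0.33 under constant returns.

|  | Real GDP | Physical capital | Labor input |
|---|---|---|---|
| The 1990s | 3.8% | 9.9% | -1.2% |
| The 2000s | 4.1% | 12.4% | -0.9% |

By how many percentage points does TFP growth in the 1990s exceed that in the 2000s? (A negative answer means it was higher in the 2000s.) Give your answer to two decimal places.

0.73 percentage points

Labor's share = 1 − 0.33 = 0.67.
The 1990s: TFP = 3.8 − 3.267 + 0.804 = 1.337%.
The 2000s: TFP = 4.1 − 4.092 + 0.603 = 0.611%.
Difference = 1.337 − (0.611) = 0.726 pp.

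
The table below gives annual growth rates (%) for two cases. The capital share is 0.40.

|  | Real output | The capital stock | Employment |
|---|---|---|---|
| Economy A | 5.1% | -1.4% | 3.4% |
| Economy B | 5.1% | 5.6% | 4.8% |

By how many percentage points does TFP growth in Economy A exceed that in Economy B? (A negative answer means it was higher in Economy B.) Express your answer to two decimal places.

Labor's share = 1 − 0.4 = 0.6.
Economy A: TFP = 5.1 + 0.56 − 2.04 = 3.62%.
Economy B: TFP = 5.1 − 2.24 − 2.88 = -0.02%.
Difference = 3.62 − (-0.02) = 3.64 pp.

3.64 percentage points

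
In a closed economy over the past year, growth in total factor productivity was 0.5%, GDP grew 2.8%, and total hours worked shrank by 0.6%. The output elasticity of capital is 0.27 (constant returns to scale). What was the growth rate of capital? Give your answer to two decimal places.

Labor's share = 1 − 0.27 = 0.73.
gY = gA + 0.73×(-0.6) + 0.27×g.
0.27×g = 2.8 − 0.5 + 0.438 = 2.738.
g = 2.738 / 0.27 = 10.1407%.

10.14%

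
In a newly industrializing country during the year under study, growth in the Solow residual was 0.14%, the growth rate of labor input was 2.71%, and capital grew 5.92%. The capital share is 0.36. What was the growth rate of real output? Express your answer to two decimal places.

4.01%

Labor's share = 1 − 0.36 = 0.64.
Capital: 0.36 × 5.92 = 2.1312 pp.
Labor input: 0.64 × 2.71 = 1.7344 pp.
Output growth = 0.14 + 3.8656 = 4.0056%.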